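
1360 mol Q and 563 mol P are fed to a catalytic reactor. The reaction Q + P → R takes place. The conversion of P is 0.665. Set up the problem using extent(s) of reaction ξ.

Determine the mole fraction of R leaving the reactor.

0.242

P reacted = 0.665 × 563 = 374.4 mol; ν_P = −1, so ξ = 374.4/1 = 374.4 mol.
Outlet amounts (n = n₀ + ν ξ):
  Q: 1360 − 1(374.4) = 985.6
  P: 563 − 1(374.4) = 188.6
  R: 0 + 1(374.4) = 374.4
Total out = 1549 mol; y_R = 374.4 / 1549 = 0.2418.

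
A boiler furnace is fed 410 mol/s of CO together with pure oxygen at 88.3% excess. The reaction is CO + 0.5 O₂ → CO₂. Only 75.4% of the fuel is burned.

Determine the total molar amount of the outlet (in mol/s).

641 mol/s

Stoichiometric O₂ = 0.5 × 410 = 205 mol/s; O₂ fed = 205 × 1.883 = 386 mol/s.
Fuel reacted = 0.754 × 410 → ξ = 309.1 mol/s.
Outlet (n = n₀ + ν ξ):
  CO: 410 − 1(309.1) = 100.9
  O₂: 386 − 0.5(309.1) = 231.4
  CO₂: 0 + 1(309.1) = 309.1
Total out = 100.9 + 231.4 + 309.1 = 641.4 mol/s.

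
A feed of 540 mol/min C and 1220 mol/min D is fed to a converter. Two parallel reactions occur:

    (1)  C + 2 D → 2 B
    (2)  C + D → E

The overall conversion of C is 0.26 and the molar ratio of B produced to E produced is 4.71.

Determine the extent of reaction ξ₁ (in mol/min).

ξ₁ = 98.6 mol/min

Conversion of C: C consumed = 0.26 × 540 = 140.4 mol/min = 1ξ₁ + 1ξ₂.
Selectivity: 2ξ₁ / (1ξ₂) = 4.71 → ξ₁ = 2.355 ξ₂.
Substitute: (1·2.355 + 1) ξ₂ = 140.4 → ξ₂ = 41.85 mol/min, ξ₁ = 98.55 mol/min.
Outlet amounts (n = n₀ + Σ ν·ξ):
  C: 540 − 1(98.55) − 1(41.85) = 399.6
  D: 1220 − 2(98.55) − 1(41.85) = 981
  B: 0 + 2(98.55) = 197.1
  E: 0 + 1(41.85) = 41.85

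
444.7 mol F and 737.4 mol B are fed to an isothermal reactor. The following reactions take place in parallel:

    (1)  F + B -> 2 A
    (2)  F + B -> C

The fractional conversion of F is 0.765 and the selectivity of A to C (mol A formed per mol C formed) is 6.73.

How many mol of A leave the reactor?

Conversion of F: F consumed = 0.765 × 444.7 = 340.2 mol = 1ξ₁ + 1ξ₂.
Selectivity: 2ξ₁ / (1ξ₂) = 6.73 → ξ₁ = 3.365 ξ₂.
Substitute: (1·3.365 + 1) ξ₂ = 340.2 → ξ₂ = 77.94 mol, ξ₁ = 262.3 mol.
Outlet amounts (n = n₀ + Σ ν·ξ):
  F: 444.7 − 1(262.3) − 1(77.94) = 104.5
  B: 737.4 − 1(262.3) − 1(77.94) = 397.2
  A: 0 + 2(262.3) = 524.5
  C: 0 + 1(77.94) = 77.94

525 mol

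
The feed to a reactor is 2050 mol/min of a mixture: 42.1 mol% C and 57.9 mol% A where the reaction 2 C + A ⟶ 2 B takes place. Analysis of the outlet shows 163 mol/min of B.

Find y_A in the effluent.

For B: n = n₀ + 2ξ → 163 = 0 + 2ξ, giving ξ = 81.5 mol/min.
Outlet amounts (n = n₀ + ν ξ):
  C: 863 − 2(81.5) = 700
  A: 1187 − 1(81.5) = 1105
  B: 0 + 2(81.5) = 163
Total out = 1968 mol/min; y_A = 1105 / 1968 = 0.5616.

0.562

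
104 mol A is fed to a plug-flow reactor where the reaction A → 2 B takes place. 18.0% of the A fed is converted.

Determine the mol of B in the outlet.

A reacted = 0.18 × 104 = 18.72 mol; ν_A = −1, so ξ = 18.72/1 = 18.72 mol.
Outlet amounts (n = n₀ + ν ξ):
  A: 104 − 1(18.72) = 85.28
  B: 0 + 2(18.72) = 37.44

37.4 mol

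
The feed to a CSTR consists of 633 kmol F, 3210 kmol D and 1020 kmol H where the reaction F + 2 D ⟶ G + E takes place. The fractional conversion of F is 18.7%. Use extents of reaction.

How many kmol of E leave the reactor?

118 kmol

F reacted = 0.187 × 633 = 118.4 kmol; ν_F = −1, so ξ = 118.4/1 = 118.4 kmol.
Outlet amounts (n = n₀ + ν ξ):
  F: 633 − 1(118.4) = 514.6
  D: 3210 − 2(118.4) = 2973
  G: 0 + 1(118.4) = 118.4
  E: 0 + 1(118.4) = 118.4
  H: 1020 (inert)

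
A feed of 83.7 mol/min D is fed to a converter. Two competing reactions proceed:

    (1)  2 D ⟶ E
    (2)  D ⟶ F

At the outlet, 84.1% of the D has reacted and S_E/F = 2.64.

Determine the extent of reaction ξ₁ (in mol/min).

ξ₁ = 29.6 mol/min

Conversion of D: D consumed = 0.841 × 83.7 = 70.39 mol/min = 2ξ₁ + 1ξ₂.
Selectivity: 1ξ₁ / (1ξ₂) = 2.64 → ξ₁ = 2.64 ξ₂.
Substitute: (2·2.64 + 1) ξ₂ = 70.39 → ξ₂ = 11.21 mol/min, ξ₁ = 29.59 mol/min.
Outlet amounts (n = n₀ + Σ ν·ξ):
  D: 83.7 − 2(29.59) − 1(11.21) = 13.31
  E: 0 + 1(29.59) = 29.59
  F: 0 + 1(11.21) = 11.21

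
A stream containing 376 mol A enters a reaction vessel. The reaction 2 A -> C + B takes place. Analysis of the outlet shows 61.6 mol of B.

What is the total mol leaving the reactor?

For B: n = n₀ + 1ξ → 61.6 = 0 + 1ξ, giving ξ = 61.6 mol.
Outlet amounts (n = n₀ + ν ξ):
  A: 376 − 2(61.6) = 252.8
  C: 0 + 1(61.6) = 61.6
  B: 0 + 1(61.6) = 61.6
Total out = 252.8 + 61.6 + 61.6 = 376 mol.

376 mol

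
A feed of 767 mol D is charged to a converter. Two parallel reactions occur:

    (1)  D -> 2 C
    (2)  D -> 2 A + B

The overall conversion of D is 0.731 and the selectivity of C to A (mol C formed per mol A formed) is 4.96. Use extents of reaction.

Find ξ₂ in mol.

Conversion of D: D consumed = 0.731 × 767 = 560.7 mol = 1ξ₁ + 1ξ₂.
Selectivity: 2ξ₁ / (2ξ₂) = 4.96 → ξ₁ = 4.96 ξ₂.
Substitute: (1·4.96 + 1) ξ₂ = 560.7 → ξ₂ = 94.07 mol, ξ₁ = 466.6 mol.
Outlet amounts (n = n₀ + Σ ν·ξ):
  D: 767 − 1(466.6) − 1(94.07) = 206.3
  C: 0 + 2(466.6) = 933.2
  A: 0 + 2(94.07) = 188.1
  B: 0 + 1(94.07) = 94.07

ξ₂ = 94.1 mol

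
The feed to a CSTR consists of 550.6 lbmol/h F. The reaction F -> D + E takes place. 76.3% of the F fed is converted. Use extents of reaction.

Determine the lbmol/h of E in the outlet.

420 lbmol/h

F reacted = 0.763 × 550.6 = 420.1 lbmol/h; ν_F = −1, so ξ = 420.1/1 = 420.1 lbmol/h.
Outlet amounts (n = n₀ + ν ξ):
  F: 550.6 − 1(420.1) = 130.5
  D: 0 + 1(420.1) = 420.1
  E: 0 + 1(420.1) = 420.1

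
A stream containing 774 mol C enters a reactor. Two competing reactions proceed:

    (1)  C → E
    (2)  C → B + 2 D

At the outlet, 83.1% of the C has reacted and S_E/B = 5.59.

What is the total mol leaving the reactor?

969 mol

Conversion of C: C consumed = 0.831 × 774 = 643.2 mol = 1ξ₁ + 1ξ₂.
Selectivity: 1ξ₁ / (1ξ₂) = 5.59 → ξ₁ = 5.59 ξ₂.
Substitute: (1·5.59 + 1) ξ₂ = 643.2 → ξ₂ = 97.6 mol, ξ₁ = 545.6 mol.
Outlet amounts (n = n₀ + Σ ν·ξ):
  C: 774 − 1(545.6) − 1(97.6) = 130.8
  E: 0 + 1(545.6) = 545.6
  B: 0 + 1(97.6) = 97.6
  D: 0 + 2(97.6) = 195.2
Total out = 130.8 + 545.6 + 97.6 + 195.2 = 969.2 mol.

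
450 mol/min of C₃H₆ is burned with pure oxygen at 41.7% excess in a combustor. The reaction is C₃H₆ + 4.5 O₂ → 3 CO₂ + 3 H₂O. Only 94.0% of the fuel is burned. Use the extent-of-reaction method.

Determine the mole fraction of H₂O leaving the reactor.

0.359

Stoichiometric O₂ = 4.5 × 450 = 2025 mol/min; O₂ fed = 2025 × 1.417 = 2869 mol/min.
Fuel reacted = 0.94 × 450 → ξ = 423 mol/min.
Outlet (n = n₀ + ν ξ):
  C₃H₆: 450 − 1(423) = 27
  O₂: 2869 − 4.5(423) = 965.9
  CO₂: 0 + 3(423) = 1269
  H₂O: 0 + 3(423) = 1269
Total out = 3531 mol/min; y_H₂O = 1269 / 3531 = 0.3594.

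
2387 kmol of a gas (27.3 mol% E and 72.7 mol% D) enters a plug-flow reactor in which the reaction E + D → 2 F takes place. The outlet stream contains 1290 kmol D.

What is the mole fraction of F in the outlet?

For D: n = n₀ − 1ξ → 1290 = 1735 − 1ξ, giving ξ = 445.3 kmol.
Outlet amounts (n = n₀ + ν ξ):
  E: 651.7 − 1(445.3) = 206.3
  D: 1735 − 1(445.3) = 1290
  F: 0 + 2(445.3) = 890.7
Total out = 2387 kmol; y_F = 890.7 / 2387 = 0.3731.

0.373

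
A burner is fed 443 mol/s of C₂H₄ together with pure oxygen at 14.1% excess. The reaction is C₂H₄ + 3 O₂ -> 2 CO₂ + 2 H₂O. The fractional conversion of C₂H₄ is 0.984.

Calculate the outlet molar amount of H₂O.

872 mol/s

Stoichiometric O₂ = 3 × 443 = 1329 mol/s; O₂ fed = 1329 × 1.141 = 1516 mol/s.
Fuel reacted = 0.984 × 443 → ξ = 435.9 mol/s.
Outlet (n = n₀ + ν ξ):
  C₂H₄: 443 − 1(435.9) = 7.088
  O₂: 1516 − 3(435.9) = 208.7
  CO₂: 0 + 2(435.9) = 871.8
  H₂O: 0 + 2(435.9) = 871.8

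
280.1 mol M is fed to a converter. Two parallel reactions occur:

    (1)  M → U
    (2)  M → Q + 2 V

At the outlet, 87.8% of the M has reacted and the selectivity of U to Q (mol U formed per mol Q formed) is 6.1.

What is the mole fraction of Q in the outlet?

0.0991

Conversion of M: M consumed = 0.878 × 280.1 = 245.9 mol = 1ξ₁ + 1ξ₂.
Selectivity: 1ξ₁ / (1ξ₂) = 6.1 → ξ₁ = 6.1 ξ₂.
Substitute: (1·6.1 + 1) ξ₂ = 245.9 → ξ₂ = 34.64 mol, ξ₁ = 211.3 mol.
Outlet amounts (n = n₀ + Σ ν·ξ):
  M: 280.1 − 1(211.3) − 1(34.64) = 34.17
  U: 0 + 1(211.3) = 211.3
  Q: 0 + 1(34.64) = 34.64
  V: 0 + 2(34.64) = 69.28
Total out = 349.4 mol; y_Q = 34.64 / 349.4 = 0.09914.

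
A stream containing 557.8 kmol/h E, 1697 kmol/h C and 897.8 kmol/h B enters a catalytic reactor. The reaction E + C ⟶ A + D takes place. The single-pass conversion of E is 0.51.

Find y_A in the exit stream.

E reacted = 0.51 × 557.8 = 284.5 kmol/h; ν_E = −1, so ξ = 284.5/1 = 284.5 kmol/h.
Outlet amounts (n = n₀ + ν ξ):
  E: 557.8 − 1(284.5) = 273.3
  C: 1697 − 1(284.5) = 1413
  A: 0 + 1(284.5) = 284.5
  D: 0 + 1(284.5) = 284.5
  B: 897.8 (inert)
Total out = 3153 kmol/h; y_A = 284.5 / 3153 = 0.09024.

0.0902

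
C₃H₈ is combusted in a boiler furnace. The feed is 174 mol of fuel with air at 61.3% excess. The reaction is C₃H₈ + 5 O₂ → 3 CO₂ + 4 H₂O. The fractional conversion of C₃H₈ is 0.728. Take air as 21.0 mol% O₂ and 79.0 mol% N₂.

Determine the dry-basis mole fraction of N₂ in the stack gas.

0.815

Stoichiometric O₂ = 5 × 174 = 870 mol; O₂ fed = 870 × 1.613 = 1403 mol.
N₂ fed = 1403 × 79/21 = 5279 mol.
Fuel reacted = 0.728 × 174 → ξ = 126.7 mol.
Outlet (n = n₀ + ν ξ):
  C₃H₈: 174 − 1(126.7) = 47.33
  O₂: 1403 − 5(126.7) = 769.9
  N₂: 5279 (inert)
  CO₂: 0 + 3(126.7) = 380
  H₂O: 0 + 4(126.7) = 506.7
Dry total = 6476 mol; y_N₂ (dry) = 5279 / 6476 = 0.8151.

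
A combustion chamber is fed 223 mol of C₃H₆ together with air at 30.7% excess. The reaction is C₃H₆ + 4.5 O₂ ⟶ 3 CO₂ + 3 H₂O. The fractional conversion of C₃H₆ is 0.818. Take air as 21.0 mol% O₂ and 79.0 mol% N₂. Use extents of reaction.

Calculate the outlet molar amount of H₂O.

Stoichiometric O₂ = 4.5 × 223 = 1004 mol; O₂ fed = 1004 × 1.307 = 1312 mol.
N₂ fed = 1312 × 79/21 = 4934 mol.
Fuel reacted = 0.818 × 223 → ξ = 182.4 mol.
Outlet (n = n₀ + ν ξ):
  C₃H₆: 223 − 1(182.4) = 40.59
  O₂: 1312 − 4.5(182.4) = 490.7
  N₂: 4934 (inert)
  CO₂: 0 + 3(182.4) = 547.2
  H₂O: 0 + 3(182.4) = 547.2

547 mol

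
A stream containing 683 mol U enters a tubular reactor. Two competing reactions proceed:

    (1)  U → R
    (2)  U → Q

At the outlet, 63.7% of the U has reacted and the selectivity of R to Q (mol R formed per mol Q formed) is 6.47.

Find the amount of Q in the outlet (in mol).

Conversion of U: U consumed = 0.637 × 683 = 435.1 mol = 1ξ₁ + 1ξ₂.
Selectivity: 1ξ₁ / (1ξ₂) = 6.47 → ξ₁ = 6.47 ξ₂.
Substitute: (1·6.47 + 1) ξ₂ = 435.1 → ξ₂ = 58.24 mol, ξ₁ = 376.8 mol.
Outlet amounts (n = n₀ + Σ ν·ξ):
  U: 683 − 1(376.8) − 1(58.24) = 247.9
  R: 0 + 1(376.8) = 376.8
  Q: 0 + 1(58.24) = 58.24

58.2 mol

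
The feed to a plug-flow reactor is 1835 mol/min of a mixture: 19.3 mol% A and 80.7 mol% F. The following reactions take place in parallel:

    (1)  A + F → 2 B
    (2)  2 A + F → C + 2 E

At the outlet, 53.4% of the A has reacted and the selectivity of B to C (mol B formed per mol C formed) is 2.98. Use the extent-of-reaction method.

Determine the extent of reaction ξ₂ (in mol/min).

Conversion of A: A consumed = 0.534 × 354.2 = 189.1 mol/min = 1ξ₁ + 2ξ₂.
Selectivity: 2ξ₁ / (1ξ₂) = 2.98 → ξ₁ = 1.49 ξ₂.
Substitute: (1·1.49 + 2) ξ₂ = 189.1 → ξ₂ = 54.19 mol/min, ξ₁ = 80.74 mol/min.
Outlet amounts (n = n₀ + Σ ν·ξ):
  A: 354.2 − 1(80.74) − 2(54.19) = 165
  F: 1481 − 1(80.74) − 1(54.19) = 1346
  B: 0 + 2(80.74) = 161.5
  C: 0 + 1(54.19) = 54.19
  E: 0 + 2(54.19) = 108.4

ξ₂ = 54.2 mol/min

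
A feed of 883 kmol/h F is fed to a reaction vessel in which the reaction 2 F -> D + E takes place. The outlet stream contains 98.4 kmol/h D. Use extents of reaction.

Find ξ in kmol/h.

ξ = 98.4 kmol/h

For D: n = n₀ + 1ξ → 98.4 = 0 + 1ξ, giving ξ = 98.4 kmol/h.
Outlet amounts (n = n₀ + ν ξ):
  F: 883 − 2(98.4) = 686.2
  D: 0 + 1(98.4) = 98.4
  E: 0 + 1(98.4) = 98.4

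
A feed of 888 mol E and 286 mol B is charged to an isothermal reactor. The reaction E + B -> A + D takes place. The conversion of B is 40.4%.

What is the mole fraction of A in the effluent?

0.0984

B reacted = 0.404 × 286 = 115.5 mol; ν_B = −1, so ξ = 115.5/1 = 115.5 mol.
Outlet amounts (n = n₀ + ν ξ):
  E: 888 − 1(115.5) = 772.5
  B: 286 − 1(115.5) = 170.5
  A: 0 + 1(115.5) = 115.5
  D: 0 + 1(115.5) = 115.5
Total out = 1174 mol; y_A = 115.5 / 1174 = 0.09842.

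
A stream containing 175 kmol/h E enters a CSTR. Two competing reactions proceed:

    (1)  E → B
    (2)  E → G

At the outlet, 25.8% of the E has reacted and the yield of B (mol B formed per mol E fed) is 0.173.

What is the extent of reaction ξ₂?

ξ₂ = 14.9 kmol/h

Yield of B: 1ξ₁ / 175 = 0.173 → ξ₁ = 30.27 kmol/h.
Conversion of E: 1ξ₁ + 1ξ₂ = 0.258 × 175 = 45.15 → ξ₂ = 14.88 kmol/h.
Outlet amounts (n = n₀ + Σ ν·ξ):
  E: 175 − 1(30.27) − 1(14.88) = 129.8
  B: 0 + 1(30.27) = 30.27
  G: 0 + 1(14.88) = 14.88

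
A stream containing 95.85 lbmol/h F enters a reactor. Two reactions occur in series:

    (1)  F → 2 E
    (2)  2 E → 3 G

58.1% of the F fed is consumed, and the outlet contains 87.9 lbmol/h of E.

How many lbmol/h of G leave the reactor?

Conversion of F: F consumed = 1ξ₁ = 0.581 × 95.85 → ξ₁ = 55.69 lbmol/h.
E balance: n_E = 0 + 2ξ₁ − 2ξ₂ = 87.9 → ξ₂ = (2·55.69 − 87.9)/2 = 11.74 lbmol/h.
Outlet amounts (n = n₀ + Σ ν·ξ):
  F: 95.85 − 1(55.69) = 40.16
  E: 0 + 2(55.69) − 2(11.74) = 87.9
  G: 0 + 3(11.74) = 35.22

35.2 lbmol/h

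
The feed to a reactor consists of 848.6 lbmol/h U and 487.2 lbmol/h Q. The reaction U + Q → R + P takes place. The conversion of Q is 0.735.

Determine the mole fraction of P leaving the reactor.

0.268

Q reacted = 0.735 × 487.2 = 358.1 lbmol/h; ν_Q = −1, so ξ = 358.1/1 = 358.1 lbmol/h.
Outlet amounts (n = n₀ + ν ξ):
  U: 848.6 − 1(358.1) = 490.5
  Q: 487.2 − 1(358.1) = 129.1
  R: 0 + 1(358.1) = 358.1
  P: 0 + 1(358.1) = 358.1
Total out = 1336 lbmol/h; y_P = 358.1 / 1336 = 0.2681.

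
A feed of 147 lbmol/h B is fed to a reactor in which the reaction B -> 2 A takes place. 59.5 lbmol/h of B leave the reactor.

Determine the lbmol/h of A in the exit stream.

For B: n = n₀ − 1ξ → 59.5 = 147 − 1ξ, giving ξ = 87.5 lbmol/h.
Outlet amounts (n = n₀ + ν ξ):
  B: 147 − 1(87.5) = 59.5
  A: 0 + 2(87.5) = 175

175 lbmol/h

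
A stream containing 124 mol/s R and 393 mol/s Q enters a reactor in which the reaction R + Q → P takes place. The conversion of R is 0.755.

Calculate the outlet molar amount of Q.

299 mol/s

R reacted = 0.755 × 124 = 93.62 mol/s; ν_R = −1, so ξ = 93.62/1 = 93.62 mol/s.
Outlet amounts (n = n₀ + ν ξ):
  R: 124 − 1(93.62) = 30.38
  Q: 393 − 1(93.62) = 299.4
  P: 0 + 1(93.62) = 93.62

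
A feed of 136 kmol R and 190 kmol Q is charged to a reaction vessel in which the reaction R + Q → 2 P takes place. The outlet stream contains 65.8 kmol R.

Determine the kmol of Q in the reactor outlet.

For R: n = n₀ − 1ξ → 65.8 = 136 − 1ξ, giving ξ = 70.2 kmol.
Outlet amounts (n = n₀ + ν ξ):
  R: 136 − 1(70.2) = 65.8
  Q: 190 − 1(70.2) = 119.8
  P: 0 + 2(70.2) = 140.4

120 kmol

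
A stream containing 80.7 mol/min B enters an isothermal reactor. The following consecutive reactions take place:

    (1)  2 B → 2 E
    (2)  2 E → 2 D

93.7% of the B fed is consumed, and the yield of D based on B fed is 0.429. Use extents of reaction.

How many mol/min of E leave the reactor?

41 mol/min

Conversion of B: B consumed = 2ξ₁ = 0.937 × 80.7 → ξ₁ = 37.81 mol/min.
Yield of D: 2ξ₂ / 80.7 = 0.429 → ξ₂ = 17.31 mol/min.
Outlet amounts (n = n₀ + Σ ν·ξ):
  B: 80.7 − 2(37.81) = 5.084
  E: 0 + 2(37.81) − 2(17.31) = 41
  D: 0 + 2(17.31) = 34.62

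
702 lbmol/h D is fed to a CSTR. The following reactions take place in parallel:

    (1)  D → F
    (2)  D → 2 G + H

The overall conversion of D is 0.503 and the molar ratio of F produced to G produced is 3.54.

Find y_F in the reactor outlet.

0.392

Conversion of D: D consumed = 0.503 × 702 = 353.1 lbmol/h = 1ξ₁ + 1ξ₂.
Selectivity: 1ξ₁ / (2ξ₂) = 3.54 → ξ₁ = 7.08 ξ₂.
Substitute: (1·7.08 + 1) ξ₂ = 353.1 → ξ₂ = 43.7 lbmol/h, ξ₁ = 309.4 lbmol/h.
Outlet amounts (n = n₀ + Σ ν·ξ):
  D: 702 − 1(309.4) − 1(43.7) = 348.9
  F: 0 + 1(309.4) = 309.4
  G: 0 + 2(43.7) = 87.4
  H: 0 + 1(43.7) = 43.7
Total out = 789.4 lbmol/h; y_F = 309.4 / 789.4 = 0.3919.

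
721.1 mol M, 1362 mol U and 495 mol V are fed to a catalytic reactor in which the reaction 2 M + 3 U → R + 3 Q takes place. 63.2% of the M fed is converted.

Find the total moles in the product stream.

M reacted = 0.632 × 721.1 = 455.7 mol; ν_M = −2, so ξ = 455.7/2 = 227.9 mol.
Outlet amounts (n = n₀ + ν ξ):
  M: 721.1 − 2(227.9) = 265.4
  U: 1362 − 3(227.9) = 678.4
  R: 0 + 1(227.9) = 227.9
  Q: 0 + 3(227.9) = 683.6
  V: 495 (inert)
Total out = 265.4 + 678.4 + 227.9 + 683.6 + 495 = 2350 mol.

2350 mol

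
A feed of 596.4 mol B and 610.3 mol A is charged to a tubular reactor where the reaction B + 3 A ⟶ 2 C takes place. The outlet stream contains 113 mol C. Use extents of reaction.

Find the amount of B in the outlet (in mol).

540 mol

For C: n = n₀ + 2ξ → 113 = 0 + 2ξ, giving ξ = 56.5 mol.
Outlet amounts (n = n₀ + ν ξ):
  B: 596.4 − 1(56.5) = 539.9
  A: 610.3 − 3(56.5) = 440.8
  C: 0 + 2(56.5) = 113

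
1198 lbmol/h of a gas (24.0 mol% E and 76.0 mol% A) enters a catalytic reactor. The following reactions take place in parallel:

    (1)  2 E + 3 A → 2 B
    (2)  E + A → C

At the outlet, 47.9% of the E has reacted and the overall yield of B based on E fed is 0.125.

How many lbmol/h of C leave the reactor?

Yield of B: 2ξ₁ / 287.5 = 0.125 → ξ₁ = 17.97 lbmol/h.
Conversion of E: 2ξ₁ + 1ξ₂ = 0.479 × 287.5 = 137.7 → ξ₂ = 101.8 lbmol/h.
Outlet amounts (n = n₀ + Σ ν·ξ):
  E: 287.5 − 2(17.97) − 1(101.8) = 149.8
  A: 910.5 − 3(17.97) − 1(101.8) = 754.8
  B: 0 + 2(17.97) = 35.94
  C: 0 + 1(101.8) = 101.8

102 lbmol/h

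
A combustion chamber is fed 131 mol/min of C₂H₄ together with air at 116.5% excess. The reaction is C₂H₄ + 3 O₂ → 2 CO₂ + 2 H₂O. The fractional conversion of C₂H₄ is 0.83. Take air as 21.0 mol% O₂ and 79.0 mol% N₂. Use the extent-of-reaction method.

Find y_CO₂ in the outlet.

0.052

Stoichiometric O₂ = 3 × 131 = 393 mol/min; O₂ fed = 393 × 2.165 = 850.8 mol/min.
N₂ fed = 850.8 × 79/21 = 3201 mol/min.
Fuel reacted = 0.83 × 131 → ξ = 108.7 mol/min.
Outlet (n = n₀ + ν ξ):
  C₂H₄: 131 − 1(108.7) = 22.27
  O₂: 850.8 − 3(108.7) = 524.7
  N₂: 3201 (inert)
  CO₂: 0 + 2(108.7) = 217.5
  H₂O: 0 + 2(108.7) = 217.5
Total out = 4183 mol/min; y_CO₂ = 217.5 / 4183 = 0.05199.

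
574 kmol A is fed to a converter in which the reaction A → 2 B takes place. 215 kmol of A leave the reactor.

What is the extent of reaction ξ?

For A: n = n₀ − 1ξ → 215 = 574 − 1ξ, giving ξ = 359 kmol.
Outlet amounts (n = n₀ + ν ξ):
  A: 574 − 1(359) = 215
  B: 0 + 2(359) = 718

ξ = 359 kmol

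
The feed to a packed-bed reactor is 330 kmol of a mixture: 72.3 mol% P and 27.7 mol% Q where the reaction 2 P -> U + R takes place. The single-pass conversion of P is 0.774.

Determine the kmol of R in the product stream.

P reacted = 0.774 × 238.6 = 184.7 kmol; ν_P = −2, so ξ = 184.7/2 = 92.33 kmol.
Outlet amounts (n = n₀ + ν ξ):
  P: 238.6 − 2(92.33) = 53.92
  U: 0 + 1(92.33) = 92.33
  R: 0 + 1(92.33) = 92.33
  Q: 91.41 (inert)

92.3 kmol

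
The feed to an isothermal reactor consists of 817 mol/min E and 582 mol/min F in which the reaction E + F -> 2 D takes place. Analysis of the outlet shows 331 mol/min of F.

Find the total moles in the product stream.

1400 mol/min

For F: n = n₀ − 1ξ → 331 = 582 − 1ξ, giving ξ = 251 mol/min.
Outlet amounts (n = n₀ + ν ξ):
  E: 817 − 1(251) = 566
  F: 582 − 1(251) = 331
  D: 0 + 2(251) = 502
Total out = 566 + 331 + 502 = 1399 mol/min.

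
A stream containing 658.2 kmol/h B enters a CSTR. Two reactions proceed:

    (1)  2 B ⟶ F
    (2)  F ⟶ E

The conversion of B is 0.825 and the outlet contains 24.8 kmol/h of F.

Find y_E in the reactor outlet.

0.638

Conversion of B: B consumed = 2ξ₁ = 0.825 × 658.2 → ξ₁ = 271.5 kmol/h.
F balance: n_F = 0 + 1ξ₁ − 1ξ₂ = 24.8 → ξ₂ = (1·271.5 − 24.8)/1 = 246.7 kmol/h.
Outlet amounts (n = n₀ + Σ ν·ξ):
  B: 658.2 − 2(271.5) = 115.2
  F: 0 + 1(271.5) − 1(246.7) = 24.8
  E: 0 + 1(246.7) = 246.7
Total out = 386.7 kmol/h; y_E = 246.7 / 386.7 = 0.638.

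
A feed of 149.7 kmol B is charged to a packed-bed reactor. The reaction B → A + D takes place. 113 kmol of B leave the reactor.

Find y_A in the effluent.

For B: n = n₀ − 1ξ → 113 = 149.7 − 1ξ, giving ξ = 36.7 kmol.
Outlet amounts (n = n₀ + ν ξ):
  B: 149.7 − 1(36.7) = 113
  A: 0 + 1(36.7) = 36.7
  D: 0 + 1(36.7) = 36.7
Total out = 186.4 kmol; y_A = 36.7 / 186.4 = 0.1969.

0.197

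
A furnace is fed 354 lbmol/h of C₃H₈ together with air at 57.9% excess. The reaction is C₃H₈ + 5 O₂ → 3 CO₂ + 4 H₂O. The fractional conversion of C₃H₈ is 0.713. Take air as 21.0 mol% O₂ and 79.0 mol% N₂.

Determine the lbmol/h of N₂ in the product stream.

10500 lbmol/h

Stoichiometric O₂ = 5 × 354 = 1770 lbmol/h; O₂ fed = 1770 × 1.579 = 2795 lbmol/h.
N₂ fed = 2795 × 79/21 = 10510 lbmol/h.
Fuel reacted = 0.713 × 354 → ξ = 252.4 lbmol/h.
Outlet (n = n₀ + ν ξ):
  C₃H₈: 354 − 1(252.4) = 101.6
  O₂: 2795 − 5(252.4) = 1533
  N₂: 10510 (inert)
  CO₂: 0 + 3(252.4) = 757.2
  H₂O: 0 + 4(252.4) = 1010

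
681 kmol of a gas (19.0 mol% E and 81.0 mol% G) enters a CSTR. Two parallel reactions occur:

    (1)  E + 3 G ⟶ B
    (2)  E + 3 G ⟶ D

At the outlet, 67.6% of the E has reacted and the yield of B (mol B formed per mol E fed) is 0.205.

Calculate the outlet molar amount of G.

Yield of B: 1ξ₁ / 129.4 = 0.205 → ξ₁ = 26.52 kmol.
Conversion of E: 1ξ₁ + 1ξ₂ = 0.676 × 129.4 = 87.47 → ξ₂ = 60.94 kmol.
Outlet amounts (n = n₀ + Σ ν·ξ):
  E: 129.4 − 1(26.52) − 1(60.94) = 41.92
  G: 551.6 − 3(26.52) − 3(60.94) = 289.2
  B: 0 + 1(26.52) = 26.52
  D: 0 + 1(60.94) = 60.94

289 kmol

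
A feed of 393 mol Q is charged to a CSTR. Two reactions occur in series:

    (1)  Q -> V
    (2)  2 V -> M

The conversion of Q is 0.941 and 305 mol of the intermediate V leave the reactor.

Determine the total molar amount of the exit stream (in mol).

Conversion of Q: Q consumed = 1ξ₁ = 0.941 × 393 → ξ₁ = 369.8 mol.
V balance: n_V = 0 + 1ξ₁ − 2ξ₂ = 305 → ξ₂ = (1·369.8 − 305)/2 = 32.41 mol.
Outlet amounts (n = n₀ + Σ ν·ξ):
  Q: 393 − 1(369.8) = 23.19
  V: 0 + 1(369.8) − 2(32.41) = 305
  M: 0 + 1(32.41) = 32.41
Total out = 23.19 + 305 + 32.41 = 360.6 mol.

361 mol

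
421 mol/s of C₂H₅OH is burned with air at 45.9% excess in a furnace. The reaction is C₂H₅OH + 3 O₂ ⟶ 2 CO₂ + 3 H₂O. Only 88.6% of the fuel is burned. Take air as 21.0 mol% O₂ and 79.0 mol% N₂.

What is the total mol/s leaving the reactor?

Stoichiometric O₂ = 3 × 421 = 1263 mol/s; O₂ fed = 1263 × 1.459 = 1843 mol/s.
N₂ fed = 1843 × 79/21 = 6932 mol/s.
Fuel reacted = 0.886 × 421 → ξ = 373 mol/s.
Outlet (n = n₀ + ν ξ):
  C₂H₅OH: 421 − 1(373) = 47.99
  O₂: 1843 − 3(373) = 723.7
  N₂: 6932 (inert)
  CO₂: 0 + 2(373) = 746
  H₂O: 0 + 3(373) = 1119
Total out = 47.99 + 723.7 + 6932 + 746 + 1119 = 9569 mol/s.

9570 mol/s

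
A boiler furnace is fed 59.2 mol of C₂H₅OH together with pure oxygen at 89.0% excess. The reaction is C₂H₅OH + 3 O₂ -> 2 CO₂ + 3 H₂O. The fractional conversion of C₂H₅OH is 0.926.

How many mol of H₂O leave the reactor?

164 mol

Stoichiometric O₂ = 3 × 59.2 = 177.6 mol; O₂ fed = 177.6 × 1.890 = 335.7 mol.
Fuel reacted = 0.926 × 59.2 → ξ = 54.82 mol.
Outlet (n = n₀ + ν ξ):
  C₂H₅OH: 59.2 − 1(54.82) = 4.381
  O₂: 335.7 − 3(54.82) = 171.2
  CO₂: 0 + 2(54.82) = 109.6
  H₂O: 0 + 3(54.82) = 164.5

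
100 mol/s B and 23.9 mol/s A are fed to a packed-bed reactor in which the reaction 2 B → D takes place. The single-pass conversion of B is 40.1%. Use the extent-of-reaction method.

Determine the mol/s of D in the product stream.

20.1 mol/s

B reacted = 0.401 × 100 = 40.1 mol/s; ν_B = −2, so ξ = 40.1/2 = 20.05 mol/s.
Outlet amounts (n = n₀ + ν ξ):
  B: 100 − 2(20.05) = 59.9
  D: 0 + 1(20.05) = 20.05
  A: 23.9 (inert)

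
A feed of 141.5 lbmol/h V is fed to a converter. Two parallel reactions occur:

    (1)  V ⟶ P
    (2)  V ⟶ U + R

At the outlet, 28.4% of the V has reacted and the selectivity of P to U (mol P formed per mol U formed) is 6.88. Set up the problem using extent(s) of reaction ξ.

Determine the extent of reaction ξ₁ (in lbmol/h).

Conversion of V: V consumed = 0.284 × 141.5 = 40.19 lbmol/h = 1ξ₁ + 1ξ₂.
Selectivity: 1ξ₁ / (1ξ₂) = 6.88 → ξ₁ = 6.88 ξ₂.
Substitute: (1·6.88 + 1) ξ₂ = 40.19 → ξ₂ = 5.1 lbmol/h, ξ₁ = 35.09 lbmol/h.
Outlet amounts (n = n₀ + Σ ν·ξ):
  V: 141.5 − 1(35.09) − 1(5.1) = 101.3
  P: 0 + 1(35.09) = 35.09
  U: 0 + 1(5.1) = 5.1
  R: 0 + 1(5.1) = 5.1

ξ₁ = 35.1 lbmol/h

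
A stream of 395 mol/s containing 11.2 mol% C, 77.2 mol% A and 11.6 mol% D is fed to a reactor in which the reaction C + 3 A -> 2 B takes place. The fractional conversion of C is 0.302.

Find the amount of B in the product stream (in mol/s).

C reacted = 0.302 × 44.24 = 13.36 mol/s; ν_C = −1, so ξ = 13.36/1 = 13.36 mol/s.
Outlet amounts (n = n₀ + ν ξ):
  C: 44.24 − 1(13.36) = 30.88
  A: 304.9 − 3(13.36) = 264.9
  B: 0 + 2(13.36) = 26.72
  D: 45.82 (inert)

26.7 mol/s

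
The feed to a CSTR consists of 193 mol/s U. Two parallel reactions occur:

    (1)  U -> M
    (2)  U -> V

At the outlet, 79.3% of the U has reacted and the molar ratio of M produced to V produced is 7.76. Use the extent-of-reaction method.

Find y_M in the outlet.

0.702

Conversion of U: U consumed = 0.793 × 193 = 153 mol/s = 1ξ₁ + 1ξ₂.
Selectivity: 1ξ₁ / (1ξ₂) = 7.76 → ξ₁ = 7.76 ξ₂.
Substitute: (1·7.76 + 1) ξ₂ = 153 → ξ₂ = 17.47 mol/s, ξ₁ = 135.6 mol/s.
Outlet amounts (n = n₀ + Σ ν·ξ):
  U: 193 − 1(135.6) − 1(17.47) = 39.95
  M: 0 + 1(135.6) = 135.6
  V: 0 + 1(17.47) = 17.47
Total out = 193 mol/s; y_M = 135.6 / 193 = 0.7025.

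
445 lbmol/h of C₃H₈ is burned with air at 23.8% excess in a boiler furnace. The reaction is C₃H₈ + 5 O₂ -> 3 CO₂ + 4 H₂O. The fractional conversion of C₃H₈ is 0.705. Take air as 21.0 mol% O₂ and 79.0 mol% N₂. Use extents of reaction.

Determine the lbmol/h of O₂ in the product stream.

1190 lbmol/h

Stoichiometric O₂ = 5 × 445 = 2225 lbmol/h; O₂ fed = 2225 × 1.238 = 2755 lbmol/h.
N₂ fed = 2755 × 79/21 = 10360 lbmol/h.
Fuel reacted = 0.705 × 445 → ξ = 313.7 lbmol/h.
Outlet (n = n₀ + ν ξ):
  C₃H₈: 445 − 1(313.7) = 131.3
  O₂: 2755 − 5(313.7) = 1186
  N₂: 10360 (inert)
  CO₂: 0 + 3(313.7) = 941.2
  H₂O: 0 + 4(313.7) = 1255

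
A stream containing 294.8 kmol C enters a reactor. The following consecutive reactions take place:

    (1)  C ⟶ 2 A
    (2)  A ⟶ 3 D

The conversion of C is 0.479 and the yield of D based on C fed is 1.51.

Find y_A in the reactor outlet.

0.183

Conversion of C: C consumed = 1ξ₁ = 0.479 × 294.8 → ξ₁ = 141.2 kmol.
Yield of D: 3ξ₂ / 294.8 = 1.51 → ξ₂ = 148.4 kmol.
Outlet amounts (n = n₀ + Σ ν·ξ):
  C: 294.8 − 1(141.2) = 153.6
  A: 0 + 2(141.2) − 1(148.4) = 134
  D: 0 + 3(148.4) = 445.1
Total out = 732.8 kmol; y_A = 134 / 732.8 = 0.1829.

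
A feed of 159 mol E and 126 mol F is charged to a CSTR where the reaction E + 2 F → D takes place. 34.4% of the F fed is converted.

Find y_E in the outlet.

F reacted = 0.344 × 126 = 43.34 mol; ν_F = −2, so ξ = 43.34/2 = 21.67 mol.
Outlet amounts (n = n₀ + ν ξ):
  E: 159 − 1(21.67) = 137.3
  F: 126 − 2(21.67) = 82.66
  D: 0 + 1(21.67) = 21.67
Total out = 241.7 mol; y_E = 137.3 / 241.7 = 0.5683.

0.568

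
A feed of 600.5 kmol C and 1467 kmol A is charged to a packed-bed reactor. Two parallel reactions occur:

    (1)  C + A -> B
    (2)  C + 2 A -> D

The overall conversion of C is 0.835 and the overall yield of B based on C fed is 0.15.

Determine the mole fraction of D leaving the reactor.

Yield of B: 1ξ₁ / 600.5 = 0.15 → ξ₁ = 90.08 kmol.
Conversion of C: 1ξ₁ + 1ξ₂ = 0.835 × 600.5 = 501.4 → ξ₂ = 411.3 kmol.
Outlet amounts (n = n₀ + Σ ν·ξ):
  C: 600.5 − 1(90.08) − 1(411.3) = 99.08
  A: 1467 − 1(90.08) − 2(411.3) = 554.2
  B: 0 + 1(90.08) = 90.08
  D: 0 + 1(411.3) = 411.3
Total out = 1155 kmol; y_D = 411.3 / 1155 = 0.3562.

0.356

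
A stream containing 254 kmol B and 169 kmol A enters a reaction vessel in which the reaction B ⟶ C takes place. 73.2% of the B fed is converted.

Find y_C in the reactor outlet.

0.44

B reacted = 0.732 × 254 = 185.9 kmol; ν_B = −1, so ξ = 185.9/1 = 185.9 kmol.
Outlet amounts (n = n₀ + ν ξ):
  B: 254 − 1(185.9) = 68.07
  C: 0 + 1(185.9) = 185.9
  A: 169 (inert)
Total out = 423 kmol; y_C = 185.9 / 423 = 0.4395.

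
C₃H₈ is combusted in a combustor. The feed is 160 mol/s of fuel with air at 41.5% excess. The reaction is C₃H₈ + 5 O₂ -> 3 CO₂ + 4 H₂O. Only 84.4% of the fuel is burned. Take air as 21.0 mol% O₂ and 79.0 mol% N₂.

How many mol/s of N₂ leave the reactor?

4260 mol/s

Stoichiometric O₂ = 5 × 160 = 800 mol/s; O₂ fed = 800 × 1.415 = 1132 mol/s.
N₂ fed = 1132 × 79/21 = 4258 mol/s.
Fuel reacted = 0.844 × 160 → ξ = 135 mol/s.
Outlet (n = n₀ + ν ξ):
  C₃H₈: 160 − 1(135) = 24.96
  O₂: 1132 − 5(135) = 456.8
  N₂: 4258 (inert)
  CO₂: 0 + 3(135) = 405.1
  H₂O: 0 + 4(135) = 540.2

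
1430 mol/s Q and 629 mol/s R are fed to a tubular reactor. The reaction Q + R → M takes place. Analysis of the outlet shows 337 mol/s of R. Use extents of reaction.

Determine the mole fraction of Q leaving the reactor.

0.644

For R: n = n₀ − 1ξ → 337 = 629 − 1ξ, giving ξ = 292 mol/s.
Outlet amounts (n = n₀ + ν ξ):
  Q: 1430 − 1(292) = 1138
  R: 629 − 1(292) = 337
  M: 0 + 1(292) = 292
Total out = 1767 mol/s; y_Q = 1138 / 1767 = 0.644.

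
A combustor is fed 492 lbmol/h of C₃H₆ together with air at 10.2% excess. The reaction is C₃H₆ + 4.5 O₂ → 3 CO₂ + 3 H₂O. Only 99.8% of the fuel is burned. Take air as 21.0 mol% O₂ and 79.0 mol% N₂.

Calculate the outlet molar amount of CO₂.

Stoichiometric O₂ = 4.5 × 492 = 2214 lbmol/h; O₂ fed = 2214 × 1.102 = 2440 lbmol/h.
N₂ fed = 2440 × 79/21 = 9178 lbmol/h.
Fuel reacted = 0.998 × 492 → ξ = 491 lbmol/h.
Outlet (n = n₀ + ν ξ):
  C₃H₆: 492 − 1(491) = 0.984
  O₂: 2440 − 4.5(491) = 230.3
  N₂: 9178 (inert)
  CO₂: 0 + 3(491) = 1473
  H₂O: 0 + 3(491) = 1473

1470 lbmol/h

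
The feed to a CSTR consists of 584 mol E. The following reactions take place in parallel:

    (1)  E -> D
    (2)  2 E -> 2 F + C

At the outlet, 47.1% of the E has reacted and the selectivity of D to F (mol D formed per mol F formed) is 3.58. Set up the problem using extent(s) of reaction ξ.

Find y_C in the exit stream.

Conversion of E: E consumed = 0.471 × 584 = 275.1 mol = 1ξ₁ + 2ξ₂.
Selectivity: 1ξ₁ / (2ξ₂) = 3.58 → ξ₁ = 7.16 ξ₂.
Substitute: (1·7.16 + 2) ξ₂ = 275.1 → ξ₂ = 30.03 mol, ξ₁ = 215 mol.
Outlet amounts (n = n₀ + Σ ν·ξ):
  E: 584 − 1(215) − 2(30.03) = 308.9
  D: 0 + 1(215) = 215
  F: 0 + 2(30.03) = 60.06
  C: 0 + 1(30.03) = 30.03
Total out = 614 mol; y_C = 30.03 / 614 = 0.0489.

0.0489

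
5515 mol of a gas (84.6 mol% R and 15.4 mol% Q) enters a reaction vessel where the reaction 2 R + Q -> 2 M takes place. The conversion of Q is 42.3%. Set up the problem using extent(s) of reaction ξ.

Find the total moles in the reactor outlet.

Q reacted = 0.423 × 849.3 = 359.3 mol; ν_Q = −1, so ξ = 359.3/1 = 359.3 mol.
Outlet amounts (n = n₀ + ν ξ):
  R: 4666 − 2(359.3) = 3947
  Q: 849.3 − 1(359.3) = 490.1
  M: 0 + 2(359.3) = 718.5
Total out = 3947 + 490.1 + 718.5 = 5156 mol.

5160 mol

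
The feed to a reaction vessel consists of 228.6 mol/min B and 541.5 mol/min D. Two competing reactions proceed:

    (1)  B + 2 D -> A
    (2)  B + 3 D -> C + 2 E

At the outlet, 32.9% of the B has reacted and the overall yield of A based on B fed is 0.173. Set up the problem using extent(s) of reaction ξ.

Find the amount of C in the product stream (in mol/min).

Yield of A: 1ξ₁ / 228.6 = 0.173 → ξ₁ = 39.55 mol/min.
Conversion of B: 1ξ₁ + 1ξ₂ = 0.329 × 228.6 = 75.21 → ξ₂ = 35.66 mol/min.
Outlet amounts (n = n₀ + Σ ν·ξ):
  B: 228.6 − 1(39.55) − 1(35.66) = 153.4
  D: 541.5 − 2(39.55) − 3(35.66) = 355.4
  A: 0 + 1(39.55) = 39.55
  C: 0 + 1(35.66) = 35.66
  E: 0 + 2(35.66) = 71.32

35.7 mol/min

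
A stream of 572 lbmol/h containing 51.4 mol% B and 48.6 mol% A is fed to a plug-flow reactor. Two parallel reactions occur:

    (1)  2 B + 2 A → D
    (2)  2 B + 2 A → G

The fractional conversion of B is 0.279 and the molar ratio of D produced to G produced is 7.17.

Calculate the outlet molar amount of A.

Conversion of B: B consumed = 0.279 × 294 = 82.03 lbmol/h = 2ξ₁ + 2ξ₂.
Selectivity: 1ξ₁ / (1ξ₂) = 7.17 → ξ₁ = 7.17 ξ₂.
Substitute: (2·7.17 + 2) ξ₂ = 82.03 → ξ₂ = 5.02 lbmol/h, ξ₁ = 35.99 lbmol/h.
Outlet amounts (n = n₀ + Σ ν·ξ):
  B: 294 − 2(35.99) − 2(5.02) = 212
  A: 278 − 2(35.99) − 2(5.02) = 196
  D: 0 + 1(35.99) = 35.99
  G: 0 + 1(5.02) = 5.02

196 lbmol/h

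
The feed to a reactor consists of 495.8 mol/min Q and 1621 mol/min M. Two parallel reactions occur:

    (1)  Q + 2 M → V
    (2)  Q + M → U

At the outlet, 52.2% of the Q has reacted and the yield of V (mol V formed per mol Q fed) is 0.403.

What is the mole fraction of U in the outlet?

0.0356

Yield of V: 1ξ₁ / 495.8 = 0.403 → ξ₁ = 199.8 mol/min.
Conversion of Q: 1ξ₁ + 1ξ₂ = 0.522 × 495.8 = 258.8 → ξ₂ = 59 mol/min.
Outlet amounts (n = n₀ + Σ ν·ξ):
  Q: 495.8 − 1(199.8) − 1(59) = 237
  M: 1621 − 2(199.8) − 1(59) = 1162
  V: 0 + 1(199.8) = 199.8
  U: 0 + 1(59) = 59
Total out = 1658 mol/min; y_U = 59 / 1658 = 0.03558.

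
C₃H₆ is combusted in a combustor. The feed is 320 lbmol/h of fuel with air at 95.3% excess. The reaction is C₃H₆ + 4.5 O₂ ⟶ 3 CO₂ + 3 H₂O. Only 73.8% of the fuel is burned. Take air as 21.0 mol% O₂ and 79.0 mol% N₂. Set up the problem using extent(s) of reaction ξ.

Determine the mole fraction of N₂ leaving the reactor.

0.765

Stoichiometric O₂ = 4.5 × 320 = 1440 lbmol/h; O₂ fed = 1440 × 1.953 = 2812 lbmol/h.
N₂ fed = 2812 × 79/21 = 10580 lbmol/h.
Fuel reacted = 0.738 × 320 → ξ = 236.2 lbmol/h.
Outlet (n = n₀ + ν ξ):
  C₃H₆: 320 − 1(236.2) = 83.84
  O₂: 2812 − 4.5(236.2) = 1750
  N₂: 10580 (inert)
  CO₂: 0 + 3(236.2) = 708.5
  H₂O: 0 + 3(236.2) = 708.5
Total out = 13830 lbmol/h; y_N₂ = 10580 / 13830 = 0.765.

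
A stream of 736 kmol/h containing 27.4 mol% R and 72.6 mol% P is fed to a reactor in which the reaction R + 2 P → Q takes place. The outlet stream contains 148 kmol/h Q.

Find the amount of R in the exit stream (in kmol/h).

For Q: n = n₀ + 1ξ → 148 = 0 + 1ξ, giving ξ = 148 kmol/h.
Outlet amounts (n = n₀ + ν ξ):
  R: 201.7 − 1(148) = 53.66
  P: 534.3 − 2(148) = 238.3
  Q: 0 + 1(148) = 148

53.7 kmol/h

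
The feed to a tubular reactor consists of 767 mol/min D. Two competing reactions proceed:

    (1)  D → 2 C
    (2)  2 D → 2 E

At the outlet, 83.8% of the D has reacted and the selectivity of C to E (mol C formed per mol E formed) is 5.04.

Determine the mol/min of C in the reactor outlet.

Conversion of D: D consumed = 0.838 × 767 = 642.7 mol/min = 1ξ₁ + 2ξ₂.
Selectivity: 2ξ₁ / (2ξ₂) = 5.04 → ξ₁ = 5.04 ξ₂.
Substitute: (1·5.04 + 2) ξ₂ = 642.7 → ξ₂ = 91.3 mol/min, ξ₁ = 460.1 mol/min.
Outlet amounts (n = n₀ + Σ ν·ξ):
  D: 767 − 1(460.1) − 2(91.3) = 124.3
  C: 0 + 2(460.1) = 920.3
  E: 0 + 2(91.3) = 182.6

920 mol/min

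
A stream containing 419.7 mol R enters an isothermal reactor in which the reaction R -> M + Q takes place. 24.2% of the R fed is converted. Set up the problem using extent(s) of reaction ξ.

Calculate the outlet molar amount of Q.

102 mol

R reacted = 0.242 × 419.7 = 101.6 mol; ν_R = −1, so ξ = 101.6/1 = 101.6 mol.
Outlet amounts (n = n₀ + ν ξ):
  R: 419.7 − 1(101.6) = 318.1
  M: 0 + 1(101.6) = 101.6
  Q: 0 + 1(101.6) = 101.6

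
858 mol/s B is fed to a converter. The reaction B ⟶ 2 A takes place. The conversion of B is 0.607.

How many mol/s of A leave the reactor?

1040 mol/s

B reacted = 0.607 × 858 = 520.8 mol/s; ν_B = −1, so ξ = 520.8/1 = 520.8 mol/s.
Outlet amounts (n = n₀ + ν ξ):
  B: 858 − 1(520.8) = 337.2
  A: 0 + 2(520.8) = 1042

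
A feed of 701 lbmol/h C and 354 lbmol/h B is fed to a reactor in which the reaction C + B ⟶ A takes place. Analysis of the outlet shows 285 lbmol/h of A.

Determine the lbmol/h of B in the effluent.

69 lbmol/h

For A: n = n₀ + 1ξ → 285 = 0 + 1ξ, giving ξ = 285 lbmol/h.
Outlet amounts (n = n₀ + ν ξ):
  C: 701 − 1(285) = 416
  B: 354 − 1(285) = 69
  A: 0 + 1(285) = 285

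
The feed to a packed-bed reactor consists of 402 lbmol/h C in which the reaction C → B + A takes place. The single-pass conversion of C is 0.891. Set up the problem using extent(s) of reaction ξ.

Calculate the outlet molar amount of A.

358 lbmol/h

C reacted = 0.891 × 402 = 358.2 lbmol/h; ν_C = −1, so ξ = 358.2/1 = 358.2 lbmol/h.
Outlet amounts (n = n₀ + ν ξ):
  C: 402 − 1(358.2) = 43.82
  B: 0 + 1(358.2) = 358.2
  A: 0 + 1(358.2) = 358.2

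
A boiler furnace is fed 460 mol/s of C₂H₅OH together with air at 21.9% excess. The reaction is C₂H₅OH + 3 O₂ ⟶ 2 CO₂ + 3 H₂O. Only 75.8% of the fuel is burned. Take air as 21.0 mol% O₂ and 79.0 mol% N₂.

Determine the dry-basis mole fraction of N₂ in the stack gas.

0.814

Stoichiometric O₂ = 3 × 460 = 1380 mol/s; O₂ fed = 1380 × 1.219 = 1682 mol/s.
N₂ fed = 1682 × 79/21 = 6328 mol/s.
Fuel reacted = 0.758 × 460 → ξ = 348.7 mol/s.
Outlet (n = n₀ + ν ξ):
  C₂H₅OH: 460 − 1(348.7) = 111.3
  O₂: 1682 − 3(348.7) = 636.2
  N₂: 6328 (inert)
  CO₂: 0 + 2(348.7) = 697.4
  H₂O: 0 + 3(348.7) = 1046
Dry total = 7773 mol/s; y_N₂ (dry) = 6328 / 7773 = 0.8141.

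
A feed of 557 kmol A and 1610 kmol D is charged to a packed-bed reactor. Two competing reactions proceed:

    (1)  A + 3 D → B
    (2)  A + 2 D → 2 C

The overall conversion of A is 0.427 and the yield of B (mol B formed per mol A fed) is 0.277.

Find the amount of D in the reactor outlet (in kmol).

980 kmol

Yield of B: 1ξ₁ / 557 = 0.277 → ξ₁ = 154.3 kmol.
Conversion of A: 1ξ₁ + 1ξ₂ = 0.427 × 557 = 237.8 → ξ₂ = 83.55 kmol.
Outlet amounts (n = n₀ + Σ ν·ξ):
  A: 557 − 1(154.3) − 1(83.55) = 319.2
  D: 1610 − 3(154.3) − 2(83.55) = 980
  B: 0 + 1(154.3) = 154.3
  C: 0 + 2(83.55) = 167.1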